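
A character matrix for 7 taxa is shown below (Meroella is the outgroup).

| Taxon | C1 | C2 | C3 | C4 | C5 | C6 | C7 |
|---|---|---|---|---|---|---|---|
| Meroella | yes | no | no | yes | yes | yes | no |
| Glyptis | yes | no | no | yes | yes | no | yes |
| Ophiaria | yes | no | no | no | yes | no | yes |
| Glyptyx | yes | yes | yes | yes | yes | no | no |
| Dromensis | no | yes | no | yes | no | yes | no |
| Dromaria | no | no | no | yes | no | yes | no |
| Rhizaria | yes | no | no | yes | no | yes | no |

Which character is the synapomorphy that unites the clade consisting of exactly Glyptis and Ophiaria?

Character polarity is set by the outgroup: the derived state is whichever differs from the outgroup's state, so for C1, C4, C5, C6 the derived state is 'no', and for the remaining characters it is 'yes'.
Only Dromaria and Dromensis show the derived state 'no' for C1, supporting them as a clade.
C2 (state 'yes') occurs in Dromensis and Glyptyx but conflicts with the nesting implied by the other characters — most parsimoniously interpreted as homoplasy.
C3 (derived state 'yes') is unique to Glyptyx (autapomorphy; uninformative for grouping).
C4: derived state 'no' in Ophiaria only — an autapomorphy, so it tells us nothing about relationships among taxa.
C5: derived state 'no' in Dromaria, Dromensis, and Rhizaria only — synapomorphy for {Dromaria, Dromensis, Rhizaria}.
Only Glyptis, Glyptyx, and Ophiaria show the derived state 'no' for C6, supporting them as a clade.
C7: derived state 'yes' in Glyptis and Ophiaria only — synapomorphy for {Glyptis, Ophiaria}.
Most parsimonious ingroup topology: (((Glyptis,Ophiaria),Glyptyx),((Dromensis,Dromaria),Rhizaria)).
The clade {Glyptis, Ophiaria} is supported by C7: its derived state 'yes' occurs in exactly those taxa and in no other taxon (including the outgroup).

C7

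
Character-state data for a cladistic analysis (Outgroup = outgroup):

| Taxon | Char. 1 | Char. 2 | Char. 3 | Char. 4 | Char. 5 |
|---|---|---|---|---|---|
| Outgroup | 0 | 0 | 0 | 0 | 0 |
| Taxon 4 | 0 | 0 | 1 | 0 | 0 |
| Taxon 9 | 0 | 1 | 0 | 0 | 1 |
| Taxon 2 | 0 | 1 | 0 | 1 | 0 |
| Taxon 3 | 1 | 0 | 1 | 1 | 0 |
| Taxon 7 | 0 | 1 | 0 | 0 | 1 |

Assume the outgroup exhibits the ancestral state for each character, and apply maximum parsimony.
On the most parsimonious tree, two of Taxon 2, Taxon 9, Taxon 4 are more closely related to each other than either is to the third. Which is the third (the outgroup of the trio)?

Taxon 4

The outgroup has state '0' for every character, so '1' is the derived state throughout.
Char. 1 (derived state '1') is unique to Taxon 3 (autapomorphy; uninformative for grouping).
Char. 2 (derived state '1') is shared by Taxon 2, Taxon 7, and Taxon 9 — a synapomorphy uniting that clade.
Char. 3: derived state '1' in Taxon 3 and Taxon 4 only — synapomorphy for {Taxon 3, Taxon 4}.
Char. 4 groups Taxon 2 and Taxon 3, which is incompatible with the clades supported by the remaining characters; treating it as convergent (homoplasy) costs fewer steps than any alternative tree.
Only Taxon 7 and Taxon 9 show the derived state '1' for Char. 5, supporting them as a clade.
Most parsimonious ingroup topology: ((Taxon 4,Taxon 3),((Taxon 9,Taxon 7),Taxon 2)).
Taxon 9 and Taxon 2 share a more recent common ancestor with each other than either does with Taxon 4, so Taxon 4 is the least closely related of the three.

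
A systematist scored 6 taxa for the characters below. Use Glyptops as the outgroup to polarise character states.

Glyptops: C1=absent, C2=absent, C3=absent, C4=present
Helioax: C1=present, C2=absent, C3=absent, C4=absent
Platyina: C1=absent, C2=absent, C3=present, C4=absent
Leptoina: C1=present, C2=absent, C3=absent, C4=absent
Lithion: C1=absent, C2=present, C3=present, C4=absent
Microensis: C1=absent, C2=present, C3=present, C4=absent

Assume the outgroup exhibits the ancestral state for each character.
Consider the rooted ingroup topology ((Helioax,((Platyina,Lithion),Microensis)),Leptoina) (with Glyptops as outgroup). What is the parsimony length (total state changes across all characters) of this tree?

6

Map each character onto ((Helioax,((Platyina,Lithion),Microensis)),Leptoina) (rooted by Glyptops) and count the minimum state changes it requires (Fitch parsimony):
C1: 2; C2: 2; C3: 1; C4: 1.
Total tree length = 6.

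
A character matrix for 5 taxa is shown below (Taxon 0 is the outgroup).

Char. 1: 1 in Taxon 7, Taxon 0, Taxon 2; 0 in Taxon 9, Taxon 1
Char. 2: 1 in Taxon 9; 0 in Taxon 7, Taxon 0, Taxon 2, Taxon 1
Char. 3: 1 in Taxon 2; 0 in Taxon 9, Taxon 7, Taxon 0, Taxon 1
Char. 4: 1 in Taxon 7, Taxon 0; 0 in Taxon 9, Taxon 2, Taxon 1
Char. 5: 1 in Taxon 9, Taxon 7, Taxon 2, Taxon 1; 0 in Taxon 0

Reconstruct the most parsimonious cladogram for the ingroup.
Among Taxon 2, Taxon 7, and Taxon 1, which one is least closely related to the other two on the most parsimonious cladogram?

Taxon 7

Character polarity is set by the outgroup: the derived state is whichever differs from the outgroup's state, so for Char. 1, Char. 4 the derived state is '0', and for the remaining characters it is '1'.
Char. 1: derived state '0' in Taxon 1 and Taxon 9 only — synapomorphy for {Taxon 1, Taxon 9}.
Char. 2 (derived state '1') is unique to Taxon 9 (autapomorphy; uninformative for grouping).
Char. 3 (derived state '1') is unique to Taxon 2 (autapomorphy; uninformative for grouping).
Char. 4: derived state '0' in Taxon 1, Taxon 2, and Taxon 9 only — synapomorphy for {Taxon 1, Taxon 2, Taxon 9}.
Char. 5 (derived state '1') is shared by all ingroup taxa — unites the whole ingroup.
Most parsimonious ingroup topology: ((Taxon 2,(Taxon 1,Taxon 9)),Taxon 7).
Taxon 2 and Taxon 1 share a more recent common ancestor with each other than either does with Taxon 7, so Taxon 7 is the least closely related of the three.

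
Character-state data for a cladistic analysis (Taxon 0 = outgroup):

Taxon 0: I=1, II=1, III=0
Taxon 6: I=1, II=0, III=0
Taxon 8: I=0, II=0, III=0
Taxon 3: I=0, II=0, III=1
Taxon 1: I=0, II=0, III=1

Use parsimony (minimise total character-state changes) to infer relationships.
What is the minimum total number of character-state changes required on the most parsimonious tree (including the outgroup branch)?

3

Character polarity is set by the outgroup: the derived state is whichever differs from the outgroup's state, so for I, II the derived state is '0', and for the remaining characters it is '1'.
Only Taxon 1, Taxon 3, and Taxon 8 show the derived state '0' for I, supporting them as a clade.
II (derived state '0') is shared by all ingroup taxa — unites the whole ingroup.
III: derived state '1' in Taxon 1 and Taxon 3 only — synapomorphy for {Taxon 1, Taxon 3}.
Most parsimonious ingroup topology: (Taxon 6,(Taxon 8,(Taxon 3,Taxon 1))).
Changes per character on this tree: I: 1; II: 1; III: 1.
Total = 3.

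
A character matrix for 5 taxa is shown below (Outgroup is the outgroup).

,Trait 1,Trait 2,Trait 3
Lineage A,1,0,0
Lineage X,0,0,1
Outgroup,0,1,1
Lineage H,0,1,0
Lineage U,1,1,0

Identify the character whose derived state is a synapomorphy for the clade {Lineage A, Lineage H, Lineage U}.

Trait 3

Character polarity is set by the outgroup: the derived state is whichever differs from the outgroup's state, so for Trait 2, Trait 3 the derived state is '0', and for the remaining characters it is '1'.
Trait 1 (derived state '1') is shared by Lineage A and Lineage U — a synapomorphy uniting that clade.
Trait 2 groups Lineage A and Lineage X, which is incompatible with the clades supported by the remaining characters; treating it as convergent (homoplasy) costs fewer steps than any alternative tree.
Trait 3 (derived state '0') is shared by Lineage A, Lineage H, and Lineage U — a synapomorphy uniting that clade.
Most parsimonious ingroup topology: (((Lineage A,Lineage U),Lineage H),Lineage X).
The clade {Lineage A, Lineage H, Lineage U} is supported by Trait 3: its derived state '0' occurs in exactly those taxa and in no other taxon (including the outgroup).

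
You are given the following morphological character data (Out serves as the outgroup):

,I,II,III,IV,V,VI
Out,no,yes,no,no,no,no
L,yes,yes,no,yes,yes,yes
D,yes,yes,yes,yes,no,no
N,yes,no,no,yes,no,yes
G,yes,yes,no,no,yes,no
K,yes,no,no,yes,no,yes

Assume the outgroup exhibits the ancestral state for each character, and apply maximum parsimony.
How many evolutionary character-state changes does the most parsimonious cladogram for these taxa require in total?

7

Character polarity is set by the outgroup: the derived state is whichever differs from the outgroup's state, so for II the derived state is 'no', and for the remaining characters it is 'yes'.
I (derived state 'yes') is shared by all ingroup taxa — unites the whole ingroup.
II (derived state 'no') is shared by K and N — a synapomorphy uniting that clade.
III: derived state 'yes' in D only — an autapomorphy, so it tells us nothing about relationships among taxa.
Only D, K, L, and N show the derived state 'yes' for IV, supporting them as a clade.
V (state 'yes') occurs in G and L but conflicts with the nesting implied by the other characters — most parsimoniously interpreted as homoplasy.
VI (derived state 'yes') is shared by K, L, and N — a synapomorphy uniting that clade.
Most parsimonious ingroup topology: (((L,(N,K)),D),G).
Changes per character on this tree: I: 1; II: 1; III: 1; IV: 1; V: 2; VI: 1.
Total = 7.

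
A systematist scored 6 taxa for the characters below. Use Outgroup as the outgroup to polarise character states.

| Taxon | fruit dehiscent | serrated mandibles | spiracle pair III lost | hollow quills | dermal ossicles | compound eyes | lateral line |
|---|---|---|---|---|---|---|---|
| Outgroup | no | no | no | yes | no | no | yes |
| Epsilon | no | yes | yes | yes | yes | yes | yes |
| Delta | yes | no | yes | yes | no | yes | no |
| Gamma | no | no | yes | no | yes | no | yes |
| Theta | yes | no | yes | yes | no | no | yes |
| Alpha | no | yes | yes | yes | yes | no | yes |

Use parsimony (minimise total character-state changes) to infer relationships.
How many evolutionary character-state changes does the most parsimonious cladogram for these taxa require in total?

8

Character polarity is set by the outgroup: the derived state is whichever differs from the outgroup's state, so for hollow quills, lateral line the derived state is 'no', and for the remaining characters it is 'yes'.
Only Delta and Theta show the derived state 'yes' for fruit dehiscent, supporting them as a clade.
serrated mandibles (derived state 'yes') is shared by Alpha and Epsilon — a synapomorphy uniting that clade.
spiracle pair III lost (derived state 'yes') is shared by all ingroup taxa — unites the whole ingroup.
hollow quills (derived state 'no') is unique to Gamma (autapomorphy; uninformative for grouping).
Only Alpha, Epsilon, and Gamma show the derived state 'yes' for dermal ossicles, supporting them as a clade.
compound eyes groups Delta and Epsilon, which is incompatible with the clades supported by the remaining characters; treating it as convergent (homoplasy) costs fewer steps than any alternative tree.
lateral line (derived state 'no') is unique to Delta (autapomorphy; uninformative for grouping).
Most parsimonious ingroup topology: (((Epsilon,Alpha),Gamma),(Delta,Theta)).
Changes per character on this tree: fruit dehiscent: 1; serrated mandibles: 1; spiracle pair III lost: 1; hollow quills: 1; dermal ossicles: 1; compound eyes: 2; lateral line: 1.
Total = 8.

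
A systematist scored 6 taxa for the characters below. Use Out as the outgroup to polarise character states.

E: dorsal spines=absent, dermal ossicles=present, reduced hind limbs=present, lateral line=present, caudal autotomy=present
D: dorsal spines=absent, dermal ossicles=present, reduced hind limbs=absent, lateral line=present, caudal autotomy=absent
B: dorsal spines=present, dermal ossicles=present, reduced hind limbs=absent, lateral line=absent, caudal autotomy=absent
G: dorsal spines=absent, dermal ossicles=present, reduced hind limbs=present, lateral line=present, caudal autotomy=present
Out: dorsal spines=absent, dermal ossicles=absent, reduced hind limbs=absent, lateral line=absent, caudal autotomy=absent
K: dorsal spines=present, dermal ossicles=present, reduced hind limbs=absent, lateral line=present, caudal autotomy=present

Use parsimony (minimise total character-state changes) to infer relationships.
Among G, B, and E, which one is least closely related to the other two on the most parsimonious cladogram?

The outgroup has state 'absent' for every character, so 'present' is the derived state throughout.
dorsal spines (state 'present') occurs in B and K but conflicts with the nesting implied by the other characters — most parsimoniously interpreted as homoplasy.
All ingroup taxa share the derived state 'present' for dermal ossicles; it defines the ingroup but does not resolve relationships within it.
reduced hind limbs (derived state 'present') is shared by E and G — a synapomorphy uniting that clade.
lateral line (derived state 'present') is shared by D, E, G, and K — a synapomorphy uniting that clade.
caudal autotomy: derived state 'present' in E, G, and K only — synapomorphy for {E, G, K}.
Most parsimonious ingroup topology: ((D,((E,G),K)),B).
E and G share a more recent common ancestor with each other than either does with B, so B is the least closely related of the three.

B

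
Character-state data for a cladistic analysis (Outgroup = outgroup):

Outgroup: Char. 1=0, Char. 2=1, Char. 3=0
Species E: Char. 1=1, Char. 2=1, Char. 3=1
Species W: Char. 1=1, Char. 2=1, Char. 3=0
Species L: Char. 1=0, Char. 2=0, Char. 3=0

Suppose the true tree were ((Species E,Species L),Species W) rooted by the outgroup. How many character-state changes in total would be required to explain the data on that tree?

4

Map each character onto ((Species E,Species L),Species W) (rooted by Outgroup) and count the minimum state changes it requires (Fitch parsimony):
Char. 1: 2; Char. 2: 1; Char. 3: 1.
Total tree length = 4.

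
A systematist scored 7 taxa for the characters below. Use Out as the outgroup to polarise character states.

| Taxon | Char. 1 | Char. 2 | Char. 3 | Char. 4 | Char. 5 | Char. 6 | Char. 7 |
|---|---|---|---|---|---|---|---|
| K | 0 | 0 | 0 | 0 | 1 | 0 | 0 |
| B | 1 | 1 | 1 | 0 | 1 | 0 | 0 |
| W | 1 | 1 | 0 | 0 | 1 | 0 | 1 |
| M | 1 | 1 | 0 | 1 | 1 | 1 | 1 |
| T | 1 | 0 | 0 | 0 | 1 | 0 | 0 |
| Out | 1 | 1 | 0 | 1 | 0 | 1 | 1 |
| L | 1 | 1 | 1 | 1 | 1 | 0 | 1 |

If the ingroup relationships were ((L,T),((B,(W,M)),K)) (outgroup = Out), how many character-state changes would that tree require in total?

Map each character onto ((L,T),((B,(W,M)),K)) (rooted by Out) and count the minimum state changes it requires (Fitch parsimony):
Char. 1: 1; Char. 2: 2; Char. 3: 2; Char. 4: 3; Char. 5: 1; Char. 6: 2; Char. 7: 3.
Total tree length = 14.

14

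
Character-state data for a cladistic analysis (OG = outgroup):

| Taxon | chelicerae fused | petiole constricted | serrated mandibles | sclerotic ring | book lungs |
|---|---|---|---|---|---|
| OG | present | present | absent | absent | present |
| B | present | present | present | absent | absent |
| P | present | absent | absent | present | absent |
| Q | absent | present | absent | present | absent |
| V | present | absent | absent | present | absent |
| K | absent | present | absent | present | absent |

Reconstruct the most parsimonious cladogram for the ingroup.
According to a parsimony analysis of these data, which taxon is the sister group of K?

Character polarity is set by the outgroup: the derived state is whichever differs from the outgroup's state, so for chelicerae fused, petiole constricted, book lungs the derived state is 'absent', and for the remaining characters it is 'present'.
chelicerae fused (derived state 'absent') is shared by K and Q — a synapomorphy uniting that clade.
petiole constricted (derived state 'absent') is shared by P and V — a synapomorphy uniting that clade.
serrated mandibles (derived state 'present') is unique to B (autapomorphy; uninformative for grouping).
sclerotic ring: derived state 'present' in K, P, Q, and V only — synapomorphy for {K, P, Q, V}.
All ingroup taxa share the derived state 'absent' for book lungs; it defines the ingroup but does not resolve relationships within it.
Most parsimonious ingroup topology: (B,((P,V),(Q,K))).
K and Q form a cherry on this tree, so they are sister taxa.

Q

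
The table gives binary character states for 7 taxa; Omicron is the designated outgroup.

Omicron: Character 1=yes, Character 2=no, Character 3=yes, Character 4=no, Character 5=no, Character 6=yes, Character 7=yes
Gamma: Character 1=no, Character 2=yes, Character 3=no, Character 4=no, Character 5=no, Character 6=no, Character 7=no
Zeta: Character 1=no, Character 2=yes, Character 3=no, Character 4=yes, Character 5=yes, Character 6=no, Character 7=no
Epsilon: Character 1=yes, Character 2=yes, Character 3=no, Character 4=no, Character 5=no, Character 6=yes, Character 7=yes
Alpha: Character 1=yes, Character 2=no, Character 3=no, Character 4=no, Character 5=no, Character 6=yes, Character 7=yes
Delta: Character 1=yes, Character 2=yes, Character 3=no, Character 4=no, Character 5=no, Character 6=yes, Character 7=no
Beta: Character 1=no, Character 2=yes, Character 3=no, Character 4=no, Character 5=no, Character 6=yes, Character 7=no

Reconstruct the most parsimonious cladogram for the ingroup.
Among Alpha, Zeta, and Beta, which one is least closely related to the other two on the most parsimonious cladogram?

Alpha

Character polarity is set by the outgroup: the derived state is whichever differs from the outgroup's state, so for Character 1, Character 3, Character 6, Character 7 the derived state is 'no', and for the remaining characters it is 'yes'.
Character 1: derived state 'no' in Beta, Gamma, and Zeta only — synapomorphy for {Beta, Gamma, Zeta}.
Character 2 (derived state 'yes') is shared by Beta, Delta, Epsilon, Gamma, and Zeta — a synapomorphy uniting that clade.
All ingroup taxa share the derived state 'no' for Character 3; it defines the ingroup but does not resolve relationships within it.
Character 4: derived state 'yes' in Zeta only — an autapomorphy, so it tells us nothing about relationships among taxa.
Character 5 (derived state 'yes') is unique to Zeta (autapomorphy; uninformative for grouping).
Character 6 (derived state 'no') is shared by Gamma and Zeta — a synapomorphy uniting that clade.
Only Beta, Delta, Gamma, and Zeta show the derived state 'no' for Character 7, supporting them as a clade.
Most parsimonious ingroup topology: (((((Gamma,Zeta),Beta),Delta),Epsilon),Alpha).
Zeta and Beta share a more recent common ancestor with each other than either does with Alpha, so Alpha is the least closely related of the three.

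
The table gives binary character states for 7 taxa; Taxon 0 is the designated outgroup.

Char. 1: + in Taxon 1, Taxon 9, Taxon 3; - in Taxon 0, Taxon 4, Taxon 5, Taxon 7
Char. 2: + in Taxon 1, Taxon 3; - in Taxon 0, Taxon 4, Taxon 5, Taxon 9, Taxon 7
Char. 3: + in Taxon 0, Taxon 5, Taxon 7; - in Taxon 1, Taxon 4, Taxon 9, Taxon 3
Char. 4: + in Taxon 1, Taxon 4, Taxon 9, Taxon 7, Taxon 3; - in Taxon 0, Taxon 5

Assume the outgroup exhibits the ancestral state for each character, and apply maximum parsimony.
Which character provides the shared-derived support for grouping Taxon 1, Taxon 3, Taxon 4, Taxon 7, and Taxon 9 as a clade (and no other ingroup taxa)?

Char. 4

Character polarity is set by the outgroup: the derived state is whichever differs from the outgroup's state, so for Char. 3 the derived state is '-', and for the remaining characters it is '+'.
Char. 1: derived state '+' in Taxon 1, Taxon 3, and Taxon 9 only — synapomorphy for {Taxon 1, Taxon 3, Taxon 9}.
Only Taxon 1 and Taxon 3 show the derived state '+' for Char. 2, supporting them as a clade.
Char. 3: derived state '-' in Taxon 1, Taxon 3, Taxon 4, and Taxon 9 only — synapomorphy for {Taxon 1, Taxon 3, Taxon 4, Taxon 9}.
Char. 4 (derived state '+') is shared by Taxon 1, Taxon 3, Taxon 4, Taxon 7, and Taxon 9 — a synapomorphy uniting that clade.
Most parsimonious ingroup topology: (((((Taxon 3,Taxon 1),Taxon 9),Taxon 4),Taxon 7),Taxon 5).
The clade {Taxon 1, Taxon 3, Taxon 4, Taxon 7, Taxon 9} is supported by Char. 4: its derived state '+' occurs in exactly those taxa and in no other taxon (including the outgroup).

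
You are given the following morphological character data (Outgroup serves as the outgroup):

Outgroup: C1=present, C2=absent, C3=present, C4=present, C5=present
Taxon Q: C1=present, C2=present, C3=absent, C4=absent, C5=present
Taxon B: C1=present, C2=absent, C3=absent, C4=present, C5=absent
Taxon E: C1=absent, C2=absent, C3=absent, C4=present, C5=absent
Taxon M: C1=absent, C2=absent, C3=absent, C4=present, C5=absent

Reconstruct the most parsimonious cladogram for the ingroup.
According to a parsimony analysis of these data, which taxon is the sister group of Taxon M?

Character polarity is set by the outgroup: the derived state is whichever differs from the outgroup's state, so for C1, C3, C4, C5 the derived state is 'absent', and for the remaining characters it is 'present'.
C1 (derived state 'absent') is shared by Taxon E and Taxon M — a synapomorphy uniting that clade.
C2 (derived state 'present') is unique to Taxon Q (autapomorphy; uninformative for grouping).
All ingroup taxa share the derived state 'absent' for C3; it defines the ingroup but does not resolve relationships within it.
C4: derived state 'absent' in Taxon Q only — an autapomorphy, so it tells us nothing about relationships among taxa.
C5: derived state 'absent' in Taxon B, Taxon E, and Taxon M only — synapomorphy for {Taxon B, Taxon E, Taxon M}.
Most parsimonious ingroup topology: (Taxon Q,(Taxon B,(Taxon E,Taxon M))).
Taxon M and Taxon E form a cherry on this tree, so they are sister taxa.

Taxon E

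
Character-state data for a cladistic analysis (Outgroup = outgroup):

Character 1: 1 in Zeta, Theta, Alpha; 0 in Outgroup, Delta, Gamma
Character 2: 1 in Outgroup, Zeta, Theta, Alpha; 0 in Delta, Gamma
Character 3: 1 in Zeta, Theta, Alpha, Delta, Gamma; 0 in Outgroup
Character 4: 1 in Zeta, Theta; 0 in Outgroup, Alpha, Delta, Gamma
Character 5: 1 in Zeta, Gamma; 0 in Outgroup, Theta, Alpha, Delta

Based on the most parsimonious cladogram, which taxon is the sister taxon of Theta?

Zeta

Character polarity is set by the outgroup: the derived state is whichever differs from the outgroup's state, so for Character 2 the derived state is '0', and for the remaining characters it is '1'.
Only Alpha, Theta, and Zeta show the derived state '1' for Character 1, supporting them as a clade.
Only Delta and Gamma show the derived state '0' for Character 2, supporting them as a clade.
All ingroup taxa share the derived state '1' for Character 3; it defines the ingroup but does not resolve relationships within it.
Character 4 (derived state '1') is shared by Theta and Zeta — a synapomorphy uniting that clade.
Character 5 groups Gamma and Zeta, which is incompatible with the clades supported by the remaining characters; treating it as convergent (homoplasy) costs fewer steps than any alternative tree.
Most parsimonious ingroup topology: (((Zeta,Theta),Alpha),(Delta,Gamma)).
Theta and Zeta form a cherry on this tree, so they are sister taxa.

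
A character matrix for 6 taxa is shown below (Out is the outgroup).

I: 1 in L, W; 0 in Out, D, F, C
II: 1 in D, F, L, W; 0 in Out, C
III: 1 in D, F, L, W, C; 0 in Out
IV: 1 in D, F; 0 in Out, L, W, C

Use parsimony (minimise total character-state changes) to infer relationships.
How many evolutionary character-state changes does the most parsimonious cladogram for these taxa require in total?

4

The outgroup has state '0' for every character, so '1' is the derived state throughout.
I: derived state '1' in L and W only — synapomorphy for {L, W}.
II: derived state '1' in D, F, L, and W only — synapomorphy for {D, F, L, W}.
All ingroup taxa share the derived state '1' for III; it defines the ingroup but does not resolve relationships within it.
Only D and F show the derived state '1' for IV, supporting them as a clade.
Most parsimonious ingroup topology: (((D,F),(L,W)),C).
Changes per character on this tree: I: 1; II: 1; III: 1; IV: 1.
Total = 4.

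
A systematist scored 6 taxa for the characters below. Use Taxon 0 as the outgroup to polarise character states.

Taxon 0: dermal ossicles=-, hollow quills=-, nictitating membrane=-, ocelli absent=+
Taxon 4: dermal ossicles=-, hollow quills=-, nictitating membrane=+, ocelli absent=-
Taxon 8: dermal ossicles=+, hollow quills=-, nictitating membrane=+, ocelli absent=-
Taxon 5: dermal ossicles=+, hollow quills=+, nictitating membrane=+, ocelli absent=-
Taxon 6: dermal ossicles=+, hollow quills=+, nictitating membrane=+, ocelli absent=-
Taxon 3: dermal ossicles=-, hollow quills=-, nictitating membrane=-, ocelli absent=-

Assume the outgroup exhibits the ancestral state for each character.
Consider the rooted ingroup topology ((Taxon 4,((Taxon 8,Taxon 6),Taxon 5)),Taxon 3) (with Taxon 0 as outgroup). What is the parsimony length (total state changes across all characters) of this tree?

5

Map each character onto ((Taxon 4,((Taxon 8,Taxon 6),Taxon 5)),Taxon 3) (rooted by Taxon 0) and count the minimum state changes it requires (Fitch parsimony):
dermal ossicles: 1; hollow quills: 2; nictitating membrane: 1; ocelli absent: 1.
Total tree length = 5.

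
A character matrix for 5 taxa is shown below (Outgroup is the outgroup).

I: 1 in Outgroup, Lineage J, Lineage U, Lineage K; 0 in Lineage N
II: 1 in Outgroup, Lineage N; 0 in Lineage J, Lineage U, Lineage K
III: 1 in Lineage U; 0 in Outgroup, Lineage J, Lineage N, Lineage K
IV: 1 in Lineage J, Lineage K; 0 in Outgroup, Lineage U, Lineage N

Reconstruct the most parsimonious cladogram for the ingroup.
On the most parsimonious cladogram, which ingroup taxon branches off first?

Character polarity is set by the outgroup: the derived state is whichever differs from the outgroup's state, so for I, II the derived state is '0', and for the remaining characters it is '1'.
I (derived state '0') is unique to Lineage N (autapomorphy; uninformative for grouping).
Only Lineage J, Lineage K, and Lineage U show the derived state '0' for II, supporting them as a clade.
III (derived state '1') is unique to Lineage U (autapomorphy; uninformative for grouping).
IV (derived state '1') is shared by Lineage J and Lineage K — a synapomorphy uniting that clade.
Most parsimonious ingroup topology: (((Lineage K,Lineage J),Lineage U),Lineage N).
Lineage N is sister to the clade containing all other ingroup taxa, so it is the earliest-diverging (most basal) ingroup lineage.

Lineage N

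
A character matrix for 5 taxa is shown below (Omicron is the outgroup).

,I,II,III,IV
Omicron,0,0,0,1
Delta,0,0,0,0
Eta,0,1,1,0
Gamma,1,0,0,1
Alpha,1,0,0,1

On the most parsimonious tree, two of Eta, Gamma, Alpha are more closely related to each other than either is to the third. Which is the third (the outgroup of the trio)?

Eta

Character polarity is set by the outgroup: the derived state is whichever differs from the outgroup's state, so for IV the derived state is '0', and for the remaining characters it is '1'.
I (derived state '1') is shared by Alpha and Gamma — a synapomorphy uniting that clade.
II (derived state '1') is unique to Eta (autapomorphy; uninformative for grouping).
III (derived state '1') is unique to Eta (autapomorphy; uninformative for grouping).
Only Delta and Eta show the derived state '0' for IV, supporting them as a clade.
Most parsimonious ingroup topology: ((Delta,Eta),(Gamma,Alpha)).
Alpha and Gamma share a more recent common ancestor with each other than either does with Eta, so Eta is the least closely related of the three.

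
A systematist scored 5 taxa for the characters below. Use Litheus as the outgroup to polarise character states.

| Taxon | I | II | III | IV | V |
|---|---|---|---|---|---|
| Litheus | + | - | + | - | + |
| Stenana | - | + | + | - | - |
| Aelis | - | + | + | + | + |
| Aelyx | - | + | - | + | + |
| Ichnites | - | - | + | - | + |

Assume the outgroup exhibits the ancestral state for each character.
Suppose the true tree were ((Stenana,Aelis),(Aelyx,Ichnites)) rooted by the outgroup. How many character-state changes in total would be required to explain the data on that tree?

7

Map each character onto ((Stenana,Aelis),(Aelyx,Ichnites)) (rooted by Litheus) and count the minimum state changes it requires (Fitch parsimony):
I: 1; II: 2; III: 1; IV: 2; V: 1.
Total tree length = 7.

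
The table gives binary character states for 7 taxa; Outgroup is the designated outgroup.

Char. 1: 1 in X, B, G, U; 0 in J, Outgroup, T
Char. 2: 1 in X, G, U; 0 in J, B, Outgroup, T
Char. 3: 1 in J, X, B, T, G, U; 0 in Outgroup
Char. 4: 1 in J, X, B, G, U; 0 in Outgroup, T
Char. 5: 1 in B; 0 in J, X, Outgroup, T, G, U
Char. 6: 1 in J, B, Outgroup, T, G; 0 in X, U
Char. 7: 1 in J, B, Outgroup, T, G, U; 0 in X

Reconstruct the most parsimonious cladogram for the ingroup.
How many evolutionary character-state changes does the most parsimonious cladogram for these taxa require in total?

Character polarity is set by the outgroup: the derived state is whichever differs from the outgroup's state, so for Char. 6, Char. 7 the derived state is '0', and for the remaining characters it is '1'.
Char. 1 (derived state '1') is shared by B, G, U, and X — a synapomorphy uniting that clade.
Char. 2: derived state '1' in G, U, and X only — synapomorphy for {G, U, X}.
All ingroup taxa share the derived state '1' for Char. 3; it defines the ingroup but does not resolve relationships within it.
Char. 4 (derived state '1') is shared by B, G, J, U, and X — a synapomorphy uniting that clade.
Char. 5: derived state '1' in B only — an autapomorphy, so it tells us nothing about relationships among taxa.
Char. 6: derived state '0' in U and X only — synapomorphy for {U, X}.
Char. 7 (derived state '0') is unique to X (autapomorphy; uninformative for grouping).
Most parsimonious ingroup topology: ((J,(((U,X),G),B)),T).
Changes per character on this tree: Char. 1: 1; Char. 2: 1; Char. 3: 1; Char. 4: 1; Char. 5: 1; Char. 6: 1; Char. 7: 1.
Total = 7.

7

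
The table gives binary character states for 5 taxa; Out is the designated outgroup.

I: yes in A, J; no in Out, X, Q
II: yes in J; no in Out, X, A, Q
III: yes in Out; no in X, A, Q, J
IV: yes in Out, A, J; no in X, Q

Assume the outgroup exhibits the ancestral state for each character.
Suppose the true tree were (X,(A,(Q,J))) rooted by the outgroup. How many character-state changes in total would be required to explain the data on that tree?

6

Map each character onto (X,(A,(Q,J))) (rooted by Out) and count the minimum state changes it requires (Fitch parsimony):
I: 2; II: 1; III: 1; IV: 2.
Total tree length = 6.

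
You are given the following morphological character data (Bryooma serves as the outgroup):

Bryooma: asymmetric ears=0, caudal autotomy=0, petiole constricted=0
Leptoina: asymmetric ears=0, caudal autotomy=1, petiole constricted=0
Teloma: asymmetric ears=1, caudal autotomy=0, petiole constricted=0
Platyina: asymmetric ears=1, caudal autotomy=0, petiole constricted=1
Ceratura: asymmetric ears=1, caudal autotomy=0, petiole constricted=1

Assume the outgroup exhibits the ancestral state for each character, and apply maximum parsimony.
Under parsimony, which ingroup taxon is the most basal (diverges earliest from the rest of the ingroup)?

The outgroup has state '0' for every character, so '1' is the derived state throughout.
Only Ceratura, Platyina, and Teloma show the derived state '1' for asymmetric ears, supporting them as a clade.
caudal autotomy: derived state '1' in Leptoina only — an autapomorphy, so it tells us nothing about relationships among taxa.
petiole constricted (derived state '1') is shared by Ceratura and Platyina — a synapomorphy uniting that clade.
Most parsimonious ingroup topology: (Leptoina,(Teloma,(Platyina,Ceratura))).
Leptoina is sister to the clade containing all other ingroup taxa, so it is the earliest-diverging (most basal) ingroup lineage.

Leptoina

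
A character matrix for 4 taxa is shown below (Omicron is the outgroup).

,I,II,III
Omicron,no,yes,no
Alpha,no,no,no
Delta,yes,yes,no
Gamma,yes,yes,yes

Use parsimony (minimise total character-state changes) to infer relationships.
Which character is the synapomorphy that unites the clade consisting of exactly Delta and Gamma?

I

Character polarity is set by the outgroup: the derived state is whichever differs from the outgroup's state, so for II the derived state is 'no', and for the remaining characters it is 'yes'.
I (derived state 'yes') is shared by Delta and Gamma — a synapomorphy uniting that clade.
II (derived state 'no') is unique to Alpha (autapomorphy; uninformative for grouping).
III (derived state 'yes') is unique to Gamma (autapomorphy; uninformative for grouping).
Most parsimonious ingroup topology: (Alpha,(Delta,Gamma)).
The clade {Delta, Gamma} is supported by I: its derived state 'yes' occurs in exactly those taxa and in no other taxon (including the outgroup).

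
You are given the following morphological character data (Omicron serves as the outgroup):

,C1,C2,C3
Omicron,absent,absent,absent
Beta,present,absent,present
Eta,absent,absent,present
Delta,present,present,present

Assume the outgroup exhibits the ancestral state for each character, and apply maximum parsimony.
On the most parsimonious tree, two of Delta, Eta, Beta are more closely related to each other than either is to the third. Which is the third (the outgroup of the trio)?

Eta

The outgroup has state 'absent' for every character, so 'present' is the derived state throughout.
C1 (derived state 'present') is shared by Beta and Delta — a synapomorphy uniting that clade.
C2 (derived state 'present') is unique to Delta (autapomorphy; uninformative for grouping).
C3 (derived state 'present') is shared by all ingroup taxa — unites the whole ingroup.
Most parsimonious ingroup topology: ((Beta,Delta),Eta).
Beta and Delta share a more recent common ancestor with each other than either does with Eta, so Eta is the least closely related of the three.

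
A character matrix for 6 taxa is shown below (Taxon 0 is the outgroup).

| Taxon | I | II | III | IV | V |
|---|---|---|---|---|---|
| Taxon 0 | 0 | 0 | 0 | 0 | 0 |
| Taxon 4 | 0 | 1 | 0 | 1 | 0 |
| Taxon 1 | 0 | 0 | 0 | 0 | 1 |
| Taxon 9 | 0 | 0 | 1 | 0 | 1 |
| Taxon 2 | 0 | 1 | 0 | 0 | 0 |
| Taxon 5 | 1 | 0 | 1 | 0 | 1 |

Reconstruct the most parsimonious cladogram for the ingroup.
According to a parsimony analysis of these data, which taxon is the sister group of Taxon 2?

The outgroup has state '0' for every character, so '1' is the derived state throughout.
I (derived state '1') is unique to Taxon 5 (autapomorphy; uninformative for grouping).
II: derived state '1' in Taxon 2 and Taxon 4 only — synapomorphy for {Taxon 2, Taxon 4}.
III: derived state '1' in Taxon 5 and Taxon 9 only — synapomorphy for {Taxon 5, Taxon 9}.
IV (derived state '1') is unique to Taxon 4 (autapomorphy; uninformative for grouping).
Only Taxon 1, Taxon 5, and Taxon 9 show the derived state '1' for V, supporting them as a clade.
Most parsimonious ingroup topology: ((Taxon 4,Taxon 2),(Taxon 1,(Taxon 9,Taxon 5))).
Taxon 2 and Taxon 4 form a cherry on this tree, so they are sister taxa.

Taxon 4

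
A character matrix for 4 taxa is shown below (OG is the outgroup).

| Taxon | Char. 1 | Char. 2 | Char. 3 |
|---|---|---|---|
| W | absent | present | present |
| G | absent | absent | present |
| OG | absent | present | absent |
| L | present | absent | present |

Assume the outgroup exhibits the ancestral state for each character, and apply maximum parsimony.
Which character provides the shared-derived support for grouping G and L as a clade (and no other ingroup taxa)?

Char. 2

Character polarity is set by the outgroup: the derived state is whichever differs from the outgroup's state, so for Char. 2 the derived state is 'absent', and for the remaining characters it is 'present'.
Char. 1 (derived state 'present') is unique to L (autapomorphy; uninformative for grouping).
Only G and L show the derived state 'absent' for Char. 2, supporting them as a clade.
Char. 3 (derived state 'present') is shared by all ingroup taxa — unites the whole ingroup.
Most parsimonious ingroup topology: ((L,G),W).
The clade {G, L} is supported by Char. 2: its derived state 'absent' occurs in exactly those taxa and in no other taxon (including the outgroup).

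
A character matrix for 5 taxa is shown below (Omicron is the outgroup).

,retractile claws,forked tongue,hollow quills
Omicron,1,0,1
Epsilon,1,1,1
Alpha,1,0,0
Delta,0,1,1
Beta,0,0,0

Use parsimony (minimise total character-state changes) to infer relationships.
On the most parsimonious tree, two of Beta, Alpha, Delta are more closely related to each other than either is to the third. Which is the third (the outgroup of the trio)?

Character polarity is set by the outgroup: the derived state is whichever differs from the outgroup's state, so for retractile claws, hollow quills the derived state is '0', and for the remaining characters it is '1'.
retractile claws (state '0') occurs in Beta and Delta but conflicts with the nesting implied by the other characters — most parsimoniously interpreted as homoplasy.
forked tongue: derived state '1' in Delta and Epsilon only — synapomorphy for {Delta, Epsilon}.
hollow quills: derived state '0' in Alpha and Beta only — synapomorphy for {Alpha, Beta}.
Most parsimonious ingroup topology: ((Epsilon,Delta),(Alpha,Beta)).
Alpha and Beta share a more recent common ancestor with each other than either does with Delta, so Delta is the least closely related of the three.

Delta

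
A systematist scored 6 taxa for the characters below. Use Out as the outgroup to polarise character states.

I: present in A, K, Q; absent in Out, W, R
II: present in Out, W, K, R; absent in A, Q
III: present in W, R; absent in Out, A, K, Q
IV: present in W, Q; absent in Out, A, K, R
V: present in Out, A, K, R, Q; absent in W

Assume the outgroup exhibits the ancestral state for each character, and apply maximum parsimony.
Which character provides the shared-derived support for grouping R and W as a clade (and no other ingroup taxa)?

III

Character polarity is set by the outgroup: the derived state is whichever differs from the outgroup's state, so for II, V the derived state is 'absent', and for the remaining characters it is 'present'.
I: derived state 'present' in A, K, and Q only — synapomorphy for {A, K, Q}.
II (derived state 'absent') is shared by A and Q — a synapomorphy uniting that clade.
III (derived state 'present') is shared by R and W — a synapomorphy uniting that clade.
IV (state 'present') occurs in Q and W but conflicts with the nesting implied by the other characters — most parsimoniously interpreted as homoplasy.
V: derived state 'absent' in W only — an autapomorphy, so it tells us nothing about relationships among taxa.
Most parsimonious ingroup topology: (((A,Q),K),(W,R)).
The clade {R, W} is supported by III: its derived state 'present' occurs in exactly those taxa and in no other taxon (including the outgroup).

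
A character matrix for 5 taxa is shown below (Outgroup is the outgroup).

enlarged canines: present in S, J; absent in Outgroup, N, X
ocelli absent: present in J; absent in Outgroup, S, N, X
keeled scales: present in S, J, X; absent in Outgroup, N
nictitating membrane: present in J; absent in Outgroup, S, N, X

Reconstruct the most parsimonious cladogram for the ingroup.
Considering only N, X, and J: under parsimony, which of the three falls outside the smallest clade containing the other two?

The outgroup has state 'absent' for every character, so 'present' is the derived state throughout.
enlarged canines: derived state 'present' in J and S only — synapomorphy for {J, S}.
ocelli absent (derived state 'present') is unique to J (autapomorphy; uninformative for grouping).
keeled scales (derived state 'present') is shared by J, S, and X — a synapomorphy uniting that clade.
nictitating membrane (derived state 'present') is unique to J (autapomorphy; uninformative for grouping).
Most parsimonious ingroup topology: (((S,J),X),N).
X and J share a more recent common ancestor with each other than either does with N, so N is the least closely related of the three.

N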